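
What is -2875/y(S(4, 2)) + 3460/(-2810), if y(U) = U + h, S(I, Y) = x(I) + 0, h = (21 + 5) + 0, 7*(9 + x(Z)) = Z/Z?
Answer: -1139329/6744 ≈ -168.94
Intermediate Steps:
x(Z) = -62/7 (x(Z) = -9 + (Z/Z)/7 = -9 + (⅐)*1 = -9 + ⅐ = -62/7)
h = 26 (h = 26 + 0 = 26)
S(I, Y) = -62/7 (S(I, Y) = -62/7 + 0 = -62/7)
y(U) = 26 + U (y(U) = U + 26 = 26 + U)
-2875/y(S(4, 2)) + 3460/(-2810) = -2875/(26 - 62/7) + 3460/(-2810) = -2875/120/7 + 3460*(-1/2810) = -2875*7/120 - 346/281 = -4025/24 - 346/281 = -1139329/6744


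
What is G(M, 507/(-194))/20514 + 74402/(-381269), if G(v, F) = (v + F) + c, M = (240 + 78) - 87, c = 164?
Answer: -267075489745/1517342339604 ≈ -0.17602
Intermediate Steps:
M = 231 (M = 318 - 87 = 231)
G(v, F) = 164 + F + v (G(v, F) = (v + F) + 164 = (F + v) + 164 = 164 + F + v)
G(M, 507/(-194))/20514 + 74402/(-381269) = (164 + 507/(-194) + 231)/20514 + 74402/(-381269) = (164 + 507*(-1/194) + 231)*(1/20514) + 74402*(-1/381269) = (164 - 507/194 + 231)*(1/20514) - 74402/381269 = (76123/194)*(1/20514) - 74402/381269 = 76123/3979716 - 74402/381269 = -267075489745/1517342339604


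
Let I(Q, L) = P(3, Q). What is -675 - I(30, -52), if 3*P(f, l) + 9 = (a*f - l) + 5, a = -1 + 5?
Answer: -2003/3 ≈ -667.67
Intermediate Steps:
a = 4
P(f, l) = -4/3 - l/3 + 4*f/3 (P(f, l) = -3 + ((4*f - l) + 5)/3 = -3 + ((-l + 4*f) + 5)/3 = -3 + (5 - l + 4*f)/3 = -3 + (5/3 - l/3 + 4*f/3) = -4/3 - l/3 + 4*f/3)
I(Q, L) = 8/3 - Q/3 (I(Q, L) = -4/3 - Q/3 + (4/3)*3 = -4/3 - Q/3 + 4 = 8/3 - Q/3)
-675 - I(30, -52) = -675 - (8/3 - ⅓*30) = -675 - (8/3 - 10) = -675 - 1*(-22/3) = -675 + 22/3 = -2003/3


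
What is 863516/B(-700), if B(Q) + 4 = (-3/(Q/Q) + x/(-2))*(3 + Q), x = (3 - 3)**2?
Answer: 863516/2087 ≈ 413.76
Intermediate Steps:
x = 0 (x = 0**2 = 0)
B(Q) = -13 - 3*Q (B(Q) = -4 + (-3/(Q/Q) + 0/(-2))*(3 + Q) = -4 + (-3/1 + 0*(-1/2))*(3 + Q) = -4 + (-3*1 + 0)*(3 + Q) = -4 + (-3 + 0)*(3 + Q) = -4 - 3*(3 + Q) = -4 + (-9 - 3*Q) = -13 - 3*Q)
863516/B(-700) = 863516/(-13 - 3*(-700)) = 863516/(-13 + 2100) = 863516/2087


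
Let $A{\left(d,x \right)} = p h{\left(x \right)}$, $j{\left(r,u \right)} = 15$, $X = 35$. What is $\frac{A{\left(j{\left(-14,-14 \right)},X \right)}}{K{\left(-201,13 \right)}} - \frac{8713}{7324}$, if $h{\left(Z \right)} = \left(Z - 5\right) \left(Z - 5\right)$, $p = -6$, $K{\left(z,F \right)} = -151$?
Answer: $\frac{38233937}{1105924} \approx 34.572$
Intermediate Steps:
$h{\left(Z \right)} = \left(-5 + Z\right)^{2}$ ($h{\left(Z \right)} = \left(-5 + Z\right) \left(-5 + Z\right) = \left(-5 + Z\right)^{2}$)
$A{\left(d,x \right)} = - 6 \left(-5 + x\right)^{2}$
$\frac{A{\left(j{\left(-14,-14 \right)},X \right)}}{K{\left(-201,13 \right)}} - \frac{8713}{7324} = \frac{\left(-6\right) \left(-5 + 35\right)^{2}}{-151} - \frac{8713}{7324} = - 6 \cdot 30^{2} \left(- \frac{1}{151}\right) - \frac{8713}{7324} = \left(-6\right) 900 \left(- \frac{1}{151}\right) - \frac{8713}{7324} = \left(-5400\right) \left(- \frac{1}{151}\right) - \frac{8713}{7324} = \frac{5400}{151} - \frac{8713}{7324} = \frac{38233937}{1105924}$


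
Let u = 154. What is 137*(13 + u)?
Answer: 22879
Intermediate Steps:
137*(13 + u) = 137*(13 + 154) = 137*167 = 22879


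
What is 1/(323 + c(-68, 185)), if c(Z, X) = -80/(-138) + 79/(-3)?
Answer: 69/20510 ≈ 0.0033642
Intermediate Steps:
c(Z, X) = -1777/69 (c(Z, X) = -80*(-1/138) + 79*(-⅓) = 40/69 - 79/3 = -1777/69)
1/(323 + c(-68, 185)) = 1/(323 - 1777/69) = 1/(20510/69) = 69/20510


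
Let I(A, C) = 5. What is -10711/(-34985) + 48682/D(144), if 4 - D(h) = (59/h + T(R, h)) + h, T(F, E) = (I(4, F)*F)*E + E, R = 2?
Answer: -48518484983/1737460055 ≈ -27.925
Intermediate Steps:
T(F, E) = E + 5*E*F (T(F, E) = (5*F)*E + E = 5*E*F + E = E + 5*E*F)
D(h) = 4 - 59/h - 12*h (D(h) = 4 - ((59/h + h*(1 + 5*2)) + h) = 4 - ((59/h + h*(1 + 10)) + h) = 4 - ((59/h + h*11) + h) = 4 - ((59/h + 11*h) + h) = 4 - ((11*h + 59/h) + h) = 4 - (12*h + 59/h) = 4 + (-59/h - 12*h) = 4 - 59/h - 12*h)
-10711/(-34985) + 48682/D(144) = -10711/(-34985) + 48682/(4 - 59/144 - 12*144) = -10711*(-1/34985) + 48682/(4 - 59*1/144 - 1728) = 10711/34985 + 48682/(4 - 59/144 - 1728) = 10711/34985 + 48682/(-248315/144) = 10711/34985 + 48682*(-144/248315) = 10711/34985 - 7010208/248315 = -48518484983/1737460055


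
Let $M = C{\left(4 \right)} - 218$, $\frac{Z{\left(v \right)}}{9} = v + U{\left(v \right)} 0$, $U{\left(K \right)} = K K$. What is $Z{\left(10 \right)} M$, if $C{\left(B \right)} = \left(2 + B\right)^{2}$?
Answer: $-16380$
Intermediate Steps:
$U{\left(K \right)} = K^{2}$
$Z{\left(v \right)} = 9 v$ ($Z{\left(v \right)} = 9 \left(v + v^{2} \cdot 0\right) = 9 \left(v + 0\right) = 9 v$)
$M = -182$ ($M = \left(2 + 4\right)^{2} - 218 = 6^{2} - 218 = 36 - 218 = -182$)
$Z{\left(10 \right)} M = 9 \cdot 10 \left(-182\right) = 90 \left(-182\right) = -16380$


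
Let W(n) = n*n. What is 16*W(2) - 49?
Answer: 15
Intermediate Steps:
W(n) = n**2
16*W(2) - 49 = 16*2**2 - 49 = 16*4 - 49 = 64 - 49 = 15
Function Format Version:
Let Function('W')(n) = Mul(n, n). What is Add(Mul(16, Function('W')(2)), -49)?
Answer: 15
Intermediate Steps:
Function('W')(n) = Pow(n, 2)
Add(Mul(16, Function('W')(2)), -49) = Add(Mul(16, Pow(2, 2)), -49) = Add(Mul(16, 4), -49) = Add(64, -49) = 15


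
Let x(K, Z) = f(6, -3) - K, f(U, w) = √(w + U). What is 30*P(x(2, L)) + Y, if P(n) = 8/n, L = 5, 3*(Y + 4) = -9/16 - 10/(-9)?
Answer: -209009/432 - 240*√3 ≈ -899.51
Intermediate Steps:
Y = -1649/432 (Y = -4 + (-9/16 - 10/(-9))/3 = -4 + (-9*1/16 - 10*(-⅑))/3 = -4 + (-9/16 + 10/9)/3 = -4 + (⅓)*(79/144) = -4 + 79/432 = -1649/432 ≈ -3.8171)
f(U, w) = √(U + w)
x(K, Z) = √3 - K (x(K, Z) = √(6 - 3) - K = √3 - K)
30*P(x(2, L)) + Y = 30*(8/(√3 - 1*2)) - 1649/432 = 30*(8/(√3 - 2)) - 1649/432 = 30*(8/(-2 + √3)) - 1649/432 = 240/(-2 + √3) - 1649/432 = -1649/432 + 240/(-2 + √3)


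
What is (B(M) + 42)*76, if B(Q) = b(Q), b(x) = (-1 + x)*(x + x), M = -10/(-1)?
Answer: 16872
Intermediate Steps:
M = 10 (M = -10*(-1) = 10)
b(x) = 2*x*(-1 + x) (b(x) = (-1 + x)*(2*x) = 2*x*(-1 + x))
B(Q) = 2*Q*(-1 + Q)
(B(M) + 42)*76 = (2*10*(-1 + 10) + 42)*76 = (2*10*9 + 42)*76 = (180 + 42)*76 = 222*76 = 16872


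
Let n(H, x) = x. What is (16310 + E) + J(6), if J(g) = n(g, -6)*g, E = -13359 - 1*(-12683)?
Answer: 15598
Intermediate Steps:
E = -676 (E = -13359 + 12683 = -676)
J(g) = -6*g
(16310 + E) + J(6) = (16310 - 676) - 6*6 = 15634 - 36 = 15598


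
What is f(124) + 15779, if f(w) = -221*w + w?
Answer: -11501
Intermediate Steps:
f(w) = -220*w
f(124) + 15779 = -220*124 + 15779 = -27280 + 15779 = -11501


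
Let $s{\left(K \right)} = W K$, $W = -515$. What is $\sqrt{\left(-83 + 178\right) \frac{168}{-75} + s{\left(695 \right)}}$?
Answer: $\frac{i \sqrt{8953445}}{5} \approx 598.45 i$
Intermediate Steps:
$s{\left(K \right)} = - 515 K$
$\sqrt{\left(-83 + 178\right) \frac{168}{-75} + s{\left(695 \right)}} = \sqrt{\left(-83 + 178\right) \frac{168}{-75} - 357925} = \sqrt{95 \cdot 168 \left(- \frac{1}{75}\right) - 357925} = \sqrt{95 \left(- \frac{56}{25}\right) - 357925} = \sqrt{- \frac{1064}{5} - 357925} = \sqrt{- \frac{1790689}{5}} = \frac{i \sqrt{8953445}}{5}$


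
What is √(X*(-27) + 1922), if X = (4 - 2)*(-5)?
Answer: 4*√137 ≈ 46.819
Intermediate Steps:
X = -10 (X = 2*(-5) = -10)
√(X*(-27) + 1922) = √(-10*(-27) + 1922) = √(270 + 1922) = √2192 = 4*√137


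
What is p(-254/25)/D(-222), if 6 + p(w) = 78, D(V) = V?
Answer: -12/37 ≈ -0.32432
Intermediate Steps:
p(w) = 72 (p(w) = -6 + 78 = 72)
p(-254/25)/D(-222) = 72/(-222) = 72*(-1/222) = -12/37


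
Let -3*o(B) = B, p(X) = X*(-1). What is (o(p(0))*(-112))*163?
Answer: 0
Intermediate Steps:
p(X) = -X
o(B) = -B/3
(o(p(0))*(-112))*163 = (-(-1)*0/3*(-112))*163 = (-⅓*0*(-112))*163 = (0*(-112))*163 = 0*163 = 0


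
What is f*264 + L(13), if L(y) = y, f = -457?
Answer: -120635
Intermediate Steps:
f*264 + L(13) = -457*264 + 13 = -120648 + 13 = -120635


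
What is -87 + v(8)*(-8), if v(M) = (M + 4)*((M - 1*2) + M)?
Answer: -1431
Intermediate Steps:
v(M) = (-2 + 2*M)*(4 + M) (v(M) = (4 + M)*((M - 2) + M) = (4 + M)*((-2 + M) + M) = (4 + M)*(-2 + 2*M) = (-2 + 2*M)*(4 + M))
-87 + v(8)*(-8) = -87 + (-8 + 2*8² + 6*8)*(-8) = -87 + (-8 + 2*64 + 48)*(-8) = -87 + (-8 + 128 + 48)*(-8) = -87 + 168*(-8) = -87 - 1344 = -1431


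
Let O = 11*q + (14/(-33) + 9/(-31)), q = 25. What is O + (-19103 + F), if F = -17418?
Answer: -37080389/1023 ≈ -36247.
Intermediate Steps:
O = 280594/1023 (O = 11*25 + (14/(-33) + 9/(-31)) = 275 + (14*(-1/33) + 9*(-1/31)) = 275 + (-14/33 - 9/31) = 275 - 731/1023 = 280594/1023 ≈ 274.29)
O + (-19103 + F) = 280594/1023 + (-19103 - 17418) = 280594/1023 - 36521 = -37080389/1023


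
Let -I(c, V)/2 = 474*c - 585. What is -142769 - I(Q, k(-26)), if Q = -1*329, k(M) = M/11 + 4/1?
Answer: -455831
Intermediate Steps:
k(M) = 4 + M/11 (k(M) = M*(1/11) + 4*1 = M/11 + 4 = 4 + M/11)
Q = -329
I(c, V) = 1170 - 948*c (I(c, V) = -2*(474*c - 585) = -2*(-585 + 474*c) = 1170 - 948*c)
-142769 - I(Q, k(-26)) = -142769 - (1170 - 948*(-329)) = -142769 - (1170 + 311892) = -142769 - 1*313062 = -142769 - 313062 = -455831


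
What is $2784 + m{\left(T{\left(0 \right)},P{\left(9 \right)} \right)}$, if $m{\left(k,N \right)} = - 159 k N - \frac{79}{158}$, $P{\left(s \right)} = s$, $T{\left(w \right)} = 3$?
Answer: $- \frac{3019}{2} \approx -1509.5$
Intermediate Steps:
$m{\left(k,N \right)} = - \frac{1}{2} - 159 N k$ ($m{\left(k,N \right)} = - 159 N k - \frac{1}{2} = - \frac{1}{2} - 159 N k$)
$2784 + m{\left(T{\left(0 \right)},P{\left(9 \right)} \right)} = 2784 - \left(\frac{1}{2} + 1431 \cdot 3\right) = 2784 - \frac{8587}{2} = - \frac{3019}{2}$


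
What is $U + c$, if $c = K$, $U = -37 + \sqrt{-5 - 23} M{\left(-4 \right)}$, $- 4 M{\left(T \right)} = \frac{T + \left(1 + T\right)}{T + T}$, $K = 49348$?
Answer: $49311 - \frac{7 i \sqrt{7}}{16} \approx 49311.0 - 1.1575 i$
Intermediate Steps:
$M{\left(T \right)} = - \frac{1 + 2 T}{8 T}$ ($M{\left(T \right)} = - \frac{\left(T + \left(1 + T\right)\right) \frac{1}{T + T}}{4} = - \frac{\left(1 + 2 T\right) \frac{1}{2 T}}{4} = - \frac{\frac{1}{2} \frac{1}{T} \left(1 + 2 T\right)}{4} = - \frac{1 + 2 T}{8 T}$)
$U = -37 - \frac{7 i \sqrt{7}}{16}$ ($U = -37 + \sqrt{-5 - 23} \frac{-1 - -8}{8 \left(-4\right)} = -37 + \sqrt{-28} \cdot \frac{1}{8} \left(- \frac{1}{4}\right) \left(-1 + 8\right) = -37 + 2 i \sqrt{7} \cdot \frac{1}{8} \left(- \frac{1}{4}\right) 7 = -37 + 2 i \sqrt{7} \left(- \frac{7}{32}\right) = -37 - \frac{7 i \sqrt{7}}{16} \approx -37.0 - 1.1575 i$)
$c = 49348$
$U + c = \left(-37 - \frac{7 i \sqrt{7}}{16}\right) + 49348 = 49311 - \frac{7 i \sqrt{7}}{16}$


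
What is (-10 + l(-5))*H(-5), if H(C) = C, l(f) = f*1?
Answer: 75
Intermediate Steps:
l(f) = f
(-10 + l(-5))*H(-5) = (-10 - 5)*(-5) = -15*(-5) = 75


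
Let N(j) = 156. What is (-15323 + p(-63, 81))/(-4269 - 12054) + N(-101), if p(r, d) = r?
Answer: 2561774/16323 ≈ 156.94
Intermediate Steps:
(-15323 + p(-63, 81))/(-4269 - 12054) + N(-101) = (-15323 - 63)/(-4269 - 12054) + 156 = -15386/(-16323) + 156 = -15386*(-1/16323) + 156 = 15386/16323 + 156 = 2561774/16323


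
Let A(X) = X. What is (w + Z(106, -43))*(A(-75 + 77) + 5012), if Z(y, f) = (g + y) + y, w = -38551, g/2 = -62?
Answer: -192853482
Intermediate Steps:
g = -124 (g = 2*(-62) = -124)
Z(y, f) = -124 + 2*y (Z(y, f) = (-124 + y) + y = -124 + 2*y)
(w + Z(106, -43))*(A(-75 + 77) + 5012) = (-38551 + (-124 + 2*106))*((-75 + 77) + 5012) = (-38551 + (-124 + 212))*(2 + 5012) = (-38551 + 88)*5014 = -38463*5014 = -192853482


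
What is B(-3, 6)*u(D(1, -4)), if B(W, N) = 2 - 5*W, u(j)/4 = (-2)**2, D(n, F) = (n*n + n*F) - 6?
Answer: 272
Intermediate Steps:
D(n, F) = -6 + n**2 + F*n (D(n, F) = (n**2 + F*n) - 6 = -6 + n**2 + F*n)
u(j) = 16 (u(j) = 4*(-2)**2 = 4*4 = 16)
B(-3, 6)*u(D(1, -4)) = (2 - 5*(-3))*16 = (2 + 15)*16 = 17*16 = 272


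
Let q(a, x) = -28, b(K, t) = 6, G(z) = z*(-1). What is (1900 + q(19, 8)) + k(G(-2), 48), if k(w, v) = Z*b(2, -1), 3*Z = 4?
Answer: 1880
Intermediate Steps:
G(z) = -z
Z = 4/3 (Z = (⅓)*4 = 4/3 ≈ 1.3333)
k(w, v) = 8 (k(w, v) = (4/3)*6 = 8)
(1900 + q(19, 8)) + k(G(-2), 48) = (1900 - 28) + 8 = 1872 + 8 = 1880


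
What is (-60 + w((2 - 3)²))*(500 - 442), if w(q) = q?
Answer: -3422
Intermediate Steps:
(-60 + w((2 - 3)²))*(500 - 442) = (-60 + (2 - 3)²)*(500 - 442) = (-60 + (-1)²)*58 = (-60 + 1)*58 = -59*58 = -3422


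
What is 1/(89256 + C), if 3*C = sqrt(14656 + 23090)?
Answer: 14876/1327771557 - sqrt(466)/2655543114 ≈ 1.1196e-5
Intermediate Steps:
C = 3*sqrt(466) (C = sqrt(14656 + 23090)/3 = sqrt(37746)/3 = (9*sqrt(466))/3 = 3*sqrt(466) ≈ 64.761)
1/(89256 + C) = 1/(89256 + 3*sqrt(466))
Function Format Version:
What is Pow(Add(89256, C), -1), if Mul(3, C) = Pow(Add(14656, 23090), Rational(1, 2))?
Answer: Add(Rational(14876, 1327771557), Mul(Rational(-1, 2655543114), Pow(466, Rational(1, 2)))) ≈ 1.1196e-5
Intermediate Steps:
C = Mul(3, Pow(466, Rational(1, 2))) (C = Mul(Rational(1, 3), Pow(Add(14656, 23090), Rational(1, 2))) = Mul(Rational(1, 3), Pow(37746, Rational(1, 2))) = Mul(Rational(1, 3), Mul(9, Pow(466, Rational(1, 2)))) = Mul(3, Pow(466, Rational(1, 2))) ≈ 64.761)
Pow(Add(89256, C), -1) = Pow(Add(89256, Mul(3, Pow(466, Rational(1, 2)))), -1)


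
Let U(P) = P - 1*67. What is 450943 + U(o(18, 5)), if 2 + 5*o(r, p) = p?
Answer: 2254383/5 ≈ 4.5088e+5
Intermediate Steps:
o(r, p) = -2/5 + p/5
U(P) = -67 + P (U(P) = P - 67 = -67 + P)
450943 + U(o(18, 5)) = 450943 + (-67 + (-2/5 + (1/5)*5)) = 450943 + (-67 + (-2/5 + 1)) = 450943 + (-67 + 3/5) = 450943 - 332/5 = 2254383/5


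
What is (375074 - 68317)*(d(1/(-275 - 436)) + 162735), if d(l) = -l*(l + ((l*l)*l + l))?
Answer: 161482982396399427236/3234828879 ≈ 4.9920e+10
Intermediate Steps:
d(l) = -l*(l³ + 2*l) (d(l) = -l*(l + (l²*l + l)) = -l*(l + (l³ + l)) = -l*(l + (l + l³)) = -l*(l³ + 2*l))
(375074 - 68317)*(d(1/(-275 - 436)) + 162735) = (375074 - 68317)*((1/(-275 - 436))²*(-2 - (1/(-275 - 436))²) + 162735) = 306757*((1/(-711))²*(-2 - (1/(-711))²) + 162735) = 306757*((-1/711)²*(-2 - (-1/711)²) + 162735) = 306757*((-2 - 1*1/505521)/505521 + 162735) = 306757*((-2 - 1/505521)/505521 + 162735) = 306757*((1/505521)*(-1011043/505521) + 162735) = 306757*(-1011043/255551481441 + 162735) = 306757*(41587170331290092/255551481441) = 161482982396399427236/3234828879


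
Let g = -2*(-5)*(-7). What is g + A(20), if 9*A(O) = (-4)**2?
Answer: -614/9 ≈ -68.222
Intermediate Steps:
A(O) = 16/9 (A(O) = (1/9)*(-4)**2 = (1/9)*16 = 16/9)
g = -70 (g = 10*(-7) = -70)
g + A(20) = -70 + 16/9 = -614/9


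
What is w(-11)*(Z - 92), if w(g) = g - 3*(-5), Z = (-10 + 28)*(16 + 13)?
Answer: 1720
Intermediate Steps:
Z = 522 (Z = 18*29 = 522)
w(g) = 15 + g (w(g) = g + 15 = 15 + g)
w(-11)*(Z - 92) = (15 - 11)*(522 - 92) = 4*430 = 1720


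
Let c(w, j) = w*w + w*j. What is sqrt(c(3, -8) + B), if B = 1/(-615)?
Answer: I*sqrt(5673990)/615 ≈ 3.8732*I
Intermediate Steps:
c(w, j) = w**2 + j*w
B = -1/615 ≈ -0.0016260
sqrt(c(3, -8) + B) = sqrt(3*(-8 + 3) - 1/615) = sqrt(3*(-5) - 1/615) = sqrt(-15 - 1/615) = sqrt(-9226/615) = I*sqrt(5673990)/615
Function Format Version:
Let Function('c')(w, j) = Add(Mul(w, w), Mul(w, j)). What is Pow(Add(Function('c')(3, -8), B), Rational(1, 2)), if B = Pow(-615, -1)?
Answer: Mul(Rational(1, 615), I, Pow(5673990, Rational(1, 2))) ≈ Mul(3.8732, I)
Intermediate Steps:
Function('c')(w, j) = Add(Pow(w, 2), Mul(j, w))
B = Rational(-1, 615) ≈ -0.0016260
Pow(Add(Function('c')(3, -8), B), Rational(1, 2)) = Pow(Add(Mul(3, Add(-8, 3)), Rational(-1, 615)), Rational(1, 2)) = Pow(Add(Mul(3, -5), Rational(-1, 615)), Rational(1, 2)) = Pow(Add(-15, Rational(-1, 615)), Rational(1, 2)) = Pow(Rational(-9226, 615), Rational(1, 2)) = Mul(Rational(1, 615), I, Pow(5673990, Rational(1, 2)))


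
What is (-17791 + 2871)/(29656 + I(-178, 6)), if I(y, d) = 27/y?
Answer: -2655760/5278741 ≈ -0.50311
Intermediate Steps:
(-17791 + 2871)/(29656 + I(-178, 6)) = (-17791 + 2871)/(29656 + 27/(-178)) = -14920/(29656 + 27*(-1/178)) = -14920/(29656 - 27/178) = -14920/5278741/178 = -14920*178/5278741 = -2655760/5278741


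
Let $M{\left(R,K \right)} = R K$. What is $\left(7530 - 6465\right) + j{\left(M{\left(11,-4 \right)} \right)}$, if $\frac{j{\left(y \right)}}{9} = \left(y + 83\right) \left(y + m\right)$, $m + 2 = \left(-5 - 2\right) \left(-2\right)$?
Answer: $-10167$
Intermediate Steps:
$m = 12$ ($m = -2 + \left(-5 - 2\right) \left(-2\right) = -2 - -14 = -2 + 14 = 12$)
$M{\left(R,K \right)} = K R$
$j{\left(y \right)} = 9 \left(12 + y\right) \left(83 + y\right)$ ($j{\left(y \right)} = 9 \left(y + 83\right) \left(y + 12\right) = 9 \left(83 + y\right) \left(12 + y\right) = 9 \left(12 + y\right) \left(83 + y\right)$)
$\left(7530 - 6465\right) + j{\left(M{\left(11,-4 \right)} \right)} = \left(7530 - 6465\right) + \left(8964 + 9 \left(\left(-4\right) 11\right)^{2} + 855 \left(\left(-4\right) 11\right)\right) = 1065 + \left(8964 + 9 \left(-44\right)^{2} + 855 \left(-44\right)\right) = 1065 + \left(8964 + 9 \cdot 1936 - 37620\right) = 1065 + \left(8964 + 17424 - 37620\right) = 1065 - 11232 = -10167$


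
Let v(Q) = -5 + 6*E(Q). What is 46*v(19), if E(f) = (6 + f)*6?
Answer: 41170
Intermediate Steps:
E(f) = 36 + 6*f
v(Q) = 211 + 36*Q (v(Q) = -5 + 6*(36 + 6*Q) = -5 + (216 + 36*Q) = 211 + 36*Q)
46*v(19) = 46*(211 + 36*19) = 46*(211 + 684) = 46*895 = 41170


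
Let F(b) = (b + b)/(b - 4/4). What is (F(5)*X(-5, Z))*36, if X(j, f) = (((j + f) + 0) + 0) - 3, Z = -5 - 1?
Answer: -1260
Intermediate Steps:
Z = -6
X(j, f) = -3 + f + j (X(j, f) = (((f + j) + 0) + 0) - 3 = ((f + j) + 0) - 3 = (f + j) - 3 = -3 + f + j)
F(b) = 2*b/(-1 + b) (F(b) = (2*b)/(b - 4*¼) = (2*b)/(b - 1) = (2*b)/(-1 + b) = 2*b/(-1 + b))
(F(5)*X(-5, Z))*36 = ((2*5/(-1 + 5))*(-3 - 6 - 5))*36 = ((2*5/4)*(-14))*36 = ((2*5*(¼))*(-14))*36 = ((5/2)*(-14))*36 = -35*36 = -1260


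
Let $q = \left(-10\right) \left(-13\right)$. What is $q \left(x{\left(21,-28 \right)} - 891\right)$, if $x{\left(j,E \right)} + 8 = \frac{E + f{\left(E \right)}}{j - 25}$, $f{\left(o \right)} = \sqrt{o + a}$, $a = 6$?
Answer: $-115960 - \frac{65 i \sqrt{22}}{2} \approx -1.1596 \cdot 10^{5} - 152.44 i$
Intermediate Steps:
$q = 130$
$f{\left(o \right)} = \sqrt{6 + o}$ ($f{\left(o \right)} = \sqrt{o + 6} = \sqrt{6 + o}$)
$x{\left(j,E \right)} = -8 + \frac{E + \sqrt{6 + E}}{-25 + j}$ ($x{\left(j,E \right)} = -8 + \frac{E + \sqrt{6 + E}}{j - 25} = -8 + \frac{E + \sqrt{6 + E}}{-25 + j}$)
$q \left(x{\left(21,-28 \right)} - 891\right) = 130 \left(\frac{200 - 28 + \sqrt{6 - 28} - 168}{-25 + 21} - 891\right) = 130 \left(\frac{200 - 28 + \sqrt{-22} - 168}{-4} - 891\right) = 130 \left(- \frac{200 - 28 + i \sqrt{22} - 168}{4} - 891\right) = 130 \left(- \frac{4 + i \sqrt{22}}{4} - 891\right) = 130 \left(\left(-1 - \frac{i \sqrt{22}}{4}\right) - 891\right) = 130 \left(-892 - \frac{i \sqrt{22}}{4}\right) = -115960 - \frac{65 i \sqrt{22}}{2}$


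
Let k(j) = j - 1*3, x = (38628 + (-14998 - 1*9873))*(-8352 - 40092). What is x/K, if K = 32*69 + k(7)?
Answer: -166611027/553 ≈ -3.0129e+5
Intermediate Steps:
x = -666444108 (x = (38628 + (-14998 - 9873))*(-48444) = (38628 - 24871)*(-48444) = 13757*(-48444) = -666444108)
k(j) = -3 + j (k(j) = j - 3 = -3 + j)
K = 2212 (K = 32*69 + (-3 + 7) = 2208 + 4 = 2212)
x/K = -666444108/2212 = -666444108*1/2212 = -166611027/553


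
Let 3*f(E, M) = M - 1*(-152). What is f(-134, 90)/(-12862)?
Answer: -121/19293 ≈ -0.0062717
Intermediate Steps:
f(E, M) = 152/3 + M/3 (f(E, M) = (M - 1*(-152))/3 = (M + 152)/3 = (152 + M)/3 = 152/3 + M/3)
f(-134, 90)/(-12862) = (152/3 + (⅓)*90)/(-12862) = (152/3 + 30)*(-1/12862) = (242/3)*(-1/12862) = -121/19293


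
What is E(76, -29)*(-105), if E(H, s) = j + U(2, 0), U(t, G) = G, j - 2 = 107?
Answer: -11445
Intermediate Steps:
j = 109 (j = 2 + 107 = 109)
E(H, s) = 109 (E(H, s) = 109 + 0 = 109)
E(76, -29)*(-105) = 109*(-105) = -11445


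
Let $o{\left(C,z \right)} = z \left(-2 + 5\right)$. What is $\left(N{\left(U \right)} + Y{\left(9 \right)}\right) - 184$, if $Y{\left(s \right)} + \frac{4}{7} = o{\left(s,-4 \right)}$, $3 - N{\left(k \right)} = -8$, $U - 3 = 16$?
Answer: $- \frac{1299}{7} \approx -185.57$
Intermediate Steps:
$U = 19$ ($U = 3 + 16 = 19$)
$N{\left(k \right)} = 11$ ($N{\left(k \right)} = 3 - -8 = 3 + 8 = 11$)
$o{\left(C,z \right)} = 3 z$ ($o{\left(C,z \right)} = z 3 = 3 z$)
$Y{\left(s \right)} = - \frac{88}{7}$ ($Y{\left(s \right)} = - \frac{4}{7} + 3 \left(-4\right) = - \frac{4}{7} - 12 = - \frac{88}{7}$)
$\left(N{\left(U \right)} + Y{\left(9 \right)}\right) - 184 = \left(11 - \frac{88}{7}\right) - 184 = - \frac{11}{7} - 184 = - \frac{1299}{7}$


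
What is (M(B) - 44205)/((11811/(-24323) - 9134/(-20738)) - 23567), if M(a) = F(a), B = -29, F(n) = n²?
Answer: 10936625729068/5943731027147 ≈ 1.8400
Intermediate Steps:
M(a) = a²
(M(B) - 44205)/((11811/(-24323) - 9134/(-20738)) - 23567) = ((-29)² - 44205)/((11811/(-24323) - 9134/(-20738)) - 23567) = (841 - 44205)/((11811*(-1/24323) - 9134*(-1/20738)) - 23567) = -43364/((-11811/24323 + 4567/10369) - 23567) = -43364/(-11385118/252205187 - 23567) = -43364/(-5943731027147/252205187) = -43364*(-252205187/5943731027147) = 10936625729068/5943731027147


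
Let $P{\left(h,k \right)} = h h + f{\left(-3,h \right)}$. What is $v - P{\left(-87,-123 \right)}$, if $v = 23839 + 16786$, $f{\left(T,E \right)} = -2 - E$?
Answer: $32971$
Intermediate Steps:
$v = 40625$
$P{\left(h,k \right)} = -2 + h^{2} - h$ ($P{\left(h,k \right)} = h h - \left(2 + h\right) = h^{2} - \left(2 + h\right) = -2 + h^{2} - h$)
$v - P{\left(-87,-123 \right)} = 40625 - \left(-2 + \left(-87\right)^{2} - -87\right) = 40625 - \left(-2 + 7569 + 87\right) = 40625 - 7654 = 32971$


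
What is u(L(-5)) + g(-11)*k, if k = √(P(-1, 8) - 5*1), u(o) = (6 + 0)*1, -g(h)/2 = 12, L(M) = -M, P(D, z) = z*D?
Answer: 6 - 24*I*√13 ≈ 6.0 - 86.533*I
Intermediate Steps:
P(D, z) = D*z
g(h) = -24 (g(h) = -2*12 = -24)
u(o) = 6 (u(o) = 6*1 = 6)
k = I*√13 (k = √(-1*8 - 5*1) = √(-8 - 5) = √(-13) = I*√13 ≈ 3.6056*I)
u(L(-5)) + g(-11)*k = 6 - 24*I*√13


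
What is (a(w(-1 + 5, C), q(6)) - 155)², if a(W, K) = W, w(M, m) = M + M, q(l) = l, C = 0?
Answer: 21609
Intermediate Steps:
w(M, m) = 2*M
(a(w(-1 + 5, C), q(6)) - 155)² = (2*(-1 + 5) - 155)² = (2*4 - 155)² = (8 - 155)² = (-147)² = 21609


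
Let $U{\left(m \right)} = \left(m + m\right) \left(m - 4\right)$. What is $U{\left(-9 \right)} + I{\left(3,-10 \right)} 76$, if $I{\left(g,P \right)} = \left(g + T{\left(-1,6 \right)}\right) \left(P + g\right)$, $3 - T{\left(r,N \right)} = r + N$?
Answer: $-298$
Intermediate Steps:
$U{\left(m \right)} = 2 m \left(-4 + m\right)$
$T{\left(r,N \right)} = 3 - N - r$ ($T{\left(r,N \right)} = 3 - \left(r + N\right) = 3 - \left(N + r\right) = 3 - N - r$)
$I{\left(g,P \right)} = \left(-2 + g\right) \left(P + g\right)$ ($I{\left(g,P \right)} = \left(g - 2\right) \left(P + g\right) = \left(-2 + g\right) \left(P + g\right)$)
$U{\left(-9 \right)} + I{\left(3,-10 \right)} 76 = 2 \left(-9\right) \left(-4 - 9\right) + \left(3^{2} - -20 - 6 - 30\right) 76 = 2 \left(-9\right) \left(-13\right) + \left(9 + 20 - 6 - 30\right) 76 = 234 - 532 = -298$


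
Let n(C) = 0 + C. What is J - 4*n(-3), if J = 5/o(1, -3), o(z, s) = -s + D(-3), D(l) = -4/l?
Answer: 171/13 ≈ 13.154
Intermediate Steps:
o(z, s) = 4/3 - s (o(z, s) = -s - 4/(-3) = -s - 4*(-⅓) = -s + 4/3 = 4/3 - s)
n(C) = C
J = 15/13 (J = 5/(4/3 - 1*(-3)) = 5/(4/3 + 3) = 5/(13/3) = 5*(3/13) = 15/13 ≈ 1.1538)
J - 4*n(-3) = 15/13 - 4*(-3) = 15/13 + 12 = 171/13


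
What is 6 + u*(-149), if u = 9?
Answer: -1335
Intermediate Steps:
6 + u*(-149) = 6 + 9*(-149) = 6 - 1341 = -1335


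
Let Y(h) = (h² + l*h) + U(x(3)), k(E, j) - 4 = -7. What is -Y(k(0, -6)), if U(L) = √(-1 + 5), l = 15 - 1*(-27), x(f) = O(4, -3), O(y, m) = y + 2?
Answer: 115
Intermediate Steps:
k(E, j) = -3 (k(E, j) = 4 - 7 = -3)
O(y, m) = 2 + y
x(f) = 6 (x(f) = 2 + 4 = 6)
l = 42 (l = 15 + 27 = 42)
U(L) = 2 (U(L) = √4 = 2)
Y(h) = 2 + h² + 42*h (Y(h) = (h² + 42*h) + 2 = 2 + h² + 42*h)
-Y(k(0, -6)) = -(2 + (-3)² + 42*(-3)) = -(2 + 9 - 126) = -1*(-115) = 115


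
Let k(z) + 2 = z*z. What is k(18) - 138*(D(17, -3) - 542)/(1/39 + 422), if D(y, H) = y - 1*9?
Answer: 8173786/16459 ≈ 496.61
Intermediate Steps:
D(y, H) = -9 + y (D(y, H) = y - 9 = -9 + y)
k(z) = -2 + z² (k(z) = -2 + z*z = -2 + z²)
k(18) - 138*(D(17, -3) - 542)/(1/39 + 422) = (-2 + 18²) - 138*((-9 + 17) - 542)/(1/39 + 422) = (-2 + 324) - 138*(8 - 542)/(1/39 + 422) = 322 - (-73692)/16459/39 = 322 - (-73692)*39/16459 = 322 - 138*(-20826/16459) = 322 + 2873988/16459 = 8173786/16459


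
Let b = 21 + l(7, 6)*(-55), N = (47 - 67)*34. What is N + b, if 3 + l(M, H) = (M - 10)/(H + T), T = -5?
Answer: -329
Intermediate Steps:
l(M, H) = -3 + (-10 + M)/(-5 + H) (l(M, H) = -3 + (M - 10)/(H - 5) = -3 + (-10 + M)/(-5 + H))
N = -680 (N = -20*34 = -680)
b = 351 (b = 21 + ((5 + 7 - 3*6)/(-5 + 6))*(-55) = 21 + ((5 + 7 - 18)/1)*(-55) = 21 + (1*(-6))*(-55) = 21 - 6*(-55) = 21 + 330 = 351)
N + b = -680 + 351 = -329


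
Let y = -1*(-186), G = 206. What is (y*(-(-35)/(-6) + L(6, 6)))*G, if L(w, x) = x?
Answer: 6386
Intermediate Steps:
y = 186
(y*(-(-35)/(-6) + L(6, 6)))*G = (186*(-(-35)/(-6) + 6))*206 = (186*(-(-35)*(-1)/6 + 6))*206 = (186*(-7*⅚ + 6))*206 = (186*(-35/6 + 6))*206 = (186*(⅙))*206 = 31*206 = 6386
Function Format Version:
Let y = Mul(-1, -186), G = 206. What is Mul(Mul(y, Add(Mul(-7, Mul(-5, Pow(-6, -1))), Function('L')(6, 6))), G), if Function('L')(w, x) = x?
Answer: 6386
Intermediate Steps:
y = 186
Mul(Mul(y, Add(Mul(-7, Mul(-5, Pow(-6, -1))), Function('L')(6, 6))), G) = Mul(Mul(186, Add(Mul(-7, Mul(-5, Pow(-6, -1))), 6)), 206) = Mul(Mul(186, Add(Mul(-7, Mul(-5, Rational(-1, 6))), 6)), 206) = Mul(Mul(186, Add(Mul(-7, Rational(5, 6)), 6)), 206) = Mul(Mul(186, Add(Rational(-35, 6), 6)), 206) = Mul(Mul(186, Rational(1, 6)), 206) = Mul(31, 206) = 6386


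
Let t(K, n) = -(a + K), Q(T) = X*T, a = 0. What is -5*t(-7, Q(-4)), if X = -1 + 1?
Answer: -35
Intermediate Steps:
X = 0
Q(T) = 0 (Q(T) = 0*T = 0)
t(K, n) = -K (t(K, n) = -(0 + K) = -K)
-5*t(-7, Q(-4)) = -(-5)*(-7) = -5*7 = -35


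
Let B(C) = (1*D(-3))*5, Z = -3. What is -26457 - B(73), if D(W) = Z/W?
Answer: -26462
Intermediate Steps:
D(W) = -3/W
B(C) = 5 (B(C) = (1*(-3/(-3)))*5 = (1*(-3*(-⅓)))*5 = (1*1)*5 = 1*5 = 5)
-26457 - B(73) = -26457 - 1*5 = -26457 - 5 = -26462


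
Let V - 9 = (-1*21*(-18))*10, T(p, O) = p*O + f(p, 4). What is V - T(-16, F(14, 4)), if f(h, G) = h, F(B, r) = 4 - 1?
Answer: 3853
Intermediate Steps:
F(B, r) = 3
T(p, O) = p + O*p (T(p, O) = p*O + p = O*p + p = p + O*p)
V = 3789 (V = 9 + (-1*21*(-18))*10 = 9 - 21*(-18)*10 = 9 + 378*10 = 9 + 3780 = 3789)
V - T(-16, F(14, 4)) = 3789 - (-16)*(1 + 3) = 3789 - (-16)*4 = 3789 - 1*(-64) = 3789 + 64 = 3853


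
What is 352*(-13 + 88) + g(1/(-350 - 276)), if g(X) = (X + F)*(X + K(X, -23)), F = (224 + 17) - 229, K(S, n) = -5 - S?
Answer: 16488845/626 ≈ 26340.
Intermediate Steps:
F = 12 (F = 241 - 229 = 12)
g(X) = -60 - 5*X (g(X) = (X + 12)*(X + (-5 - X)) = (12 + X)*(-5) = -60 - 5*X)
352*(-13 + 88) + g(1/(-350 - 276)) = 352*(-13 + 88) + (-60 - 5/(-350 - 276)) = 352*75 + (-60 - 5/(-626)) = 26400 + (-60 - 5*(-1/626)) = 26400 + (-60 + 5/626) = 26400 - 37555/626 = 16488845/626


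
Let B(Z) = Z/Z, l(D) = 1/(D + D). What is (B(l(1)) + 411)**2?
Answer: 169744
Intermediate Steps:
l(D) = 1/(2*D)
B(Z) = 1
(B(l(1)) + 411)**2 = (1 + 411)**2 = 412**2 = 169744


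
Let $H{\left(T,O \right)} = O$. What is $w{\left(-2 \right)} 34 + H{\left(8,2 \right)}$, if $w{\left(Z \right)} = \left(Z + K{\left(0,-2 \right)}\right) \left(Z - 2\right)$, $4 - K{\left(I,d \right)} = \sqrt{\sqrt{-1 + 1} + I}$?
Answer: $-270$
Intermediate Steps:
$K{\left(I,d \right)} = 4 - \sqrt{I}$ ($K{\left(I,d \right)} = 4 - \sqrt{\sqrt{-1 + 1} + I} = 4 - \sqrt{\sqrt{0} + I} = 4 - \sqrt{0 + I} = 4 - \sqrt{I}$)
$w{\left(Z \right)} = \left(-2 + Z\right) \left(4 + Z\right)$ ($w{\left(Z \right)} = \left(Z + \left(4 - \sqrt{0}\right)\right) \left(Z - 2\right) = \left(Z + \left(4 - 0\right)\right) \left(-2 + Z\right) = \left(Z + \left(4 + 0\right)\right) \left(-2 + Z\right) = \left(Z + 4\right) \left(-2 + Z\right) = \left(4 + Z\right) \left(-2 + Z\right) = \left(-2 + Z\right) \left(4 + Z\right)$)
$w{\left(-2 \right)} 34 + H{\left(8,2 \right)} = \left(-8 + \left(-2\right)^{2} + 2 \left(-2\right)\right) 34 + 2 = \left(-8 + 4 - 4\right) 34 + 2 = \left(-8\right) 34 + 2 = -272 + 2 = -270$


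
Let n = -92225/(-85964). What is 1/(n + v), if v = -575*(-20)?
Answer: 85964/988678225 ≈ 8.6948e-5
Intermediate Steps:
n = 92225/85964 (n = -92225*(-1/85964) = 92225/85964 ≈ 1.0728)
v = 11500
1/(n + v) = 1/(92225/85964 + 11500) = 1/(988678225/85964) = 85964/988678225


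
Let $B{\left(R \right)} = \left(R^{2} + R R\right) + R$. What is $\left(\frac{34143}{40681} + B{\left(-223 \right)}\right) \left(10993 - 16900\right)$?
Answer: $- \frac{23846636842446}{40681} \approx -5.8619 \cdot 10^{8}$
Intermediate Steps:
$B{\left(R \right)} = R + 2 R^{2}$ ($B{\left(R \right)} = \left(R^{2} + R^{2}\right) + R = 2 R^{2} + R = R + 2 R^{2}$)
$\left(\frac{34143}{40681} + B{\left(-223 \right)}\right) \left(10993 - 16900\right) = \left(\frac{34143}{40681} - 223 \left(1 + 2 \left(-223\right)\right)\right) \left(10993 - 16900\right) = \left(34143 \cdot \frac{1}{40681} - 223 \left(1 - 446\right)\right) \left(10993 - 16900\right) = \left(\frac{34143}{40681} - -99235\right) \left(-5907\right) = \left(\frac{34143}{40681} + 99235\right) \left(-5907\right) = \frac{4037013178}{40681} \left(-5907\right) = - \frac{23846636842446}{40681}$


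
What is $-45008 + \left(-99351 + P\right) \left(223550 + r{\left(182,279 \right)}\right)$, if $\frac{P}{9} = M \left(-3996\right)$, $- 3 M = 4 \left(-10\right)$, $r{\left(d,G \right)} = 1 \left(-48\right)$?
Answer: $-129378871250$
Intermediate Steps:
$r{\left(d,G \right)} = -48$
$M = \frac{40}{3}$ ($M = - \frac{4 \left(-10\right)}{3} = \left(- \frac{1}{3}\right) \left(-40\right) = \frac{40}{3} \approx 13.333$)
$P = -479520$ ($P = 9 \cdot \frac{40}{3} \left(-3996\right) = 9 \left(-53280\right) = -479520$)
$-45008 + \left(-99351 + P\right) \left(223550 + r{\left(182,279 \right)}\right) = -45008 + \left(-99351 - 479520\right) \left(223550 - 48\right) = -45008 - 129378826242 = -129378871250$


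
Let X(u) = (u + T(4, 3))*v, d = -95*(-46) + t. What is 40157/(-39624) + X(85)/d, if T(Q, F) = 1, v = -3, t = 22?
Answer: -199351/185928 ≈ -1.0722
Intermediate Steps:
d = 4392 (d = -95*(-46) + 22 = 4370 + 22 = 4392)
X(u) = -3 - 3*u (X(u) = (u + 1)*(-3) = (1 + u)*(-3) = -3 - 3*u)
40157/(-39624) + X(85)/d = 40157/(-39624) + (-3 - 3*85)/4392 = 40157*(-1/39624) + (-3 - 255)*(1/4392) = -3089/3048 - 258*1/4392 = -3089/3048 - 43/732 = -199351/185928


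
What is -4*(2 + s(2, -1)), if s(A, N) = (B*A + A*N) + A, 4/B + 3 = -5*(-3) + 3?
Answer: -152/15 ≈ -10.133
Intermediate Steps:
B = 4/15 (B = 4/(-3 + (-5*(-3) + 3)) = 4/(-3 + (15 + 3)) = 4/(-3 + 18) = 4/15 ≈ 0.26667)
s(A, N) = 19*A/15 + A*N (s(A, N) = (4*A/15 + A*N) + A = 19*A/15 + A*N)
-4*(2 + s(2, -1)) = -4*(2 + (1/15)*2*(19 + 15*(-1))) = -4*(2 + (1/15)*2*(19 - 15)) = -4*(2 + (1/15)*2*4) = -4*(2 + 8/15) = -4*38/15 = -152/15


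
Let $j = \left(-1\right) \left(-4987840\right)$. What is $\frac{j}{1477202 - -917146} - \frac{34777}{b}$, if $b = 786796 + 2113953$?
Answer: $\frac{326936446631}{157850058333} \approx 2.0712$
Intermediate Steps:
$j = 4987840$
$b = 2900749$
$\frac{j}{1477202 - -917146} - \frac{34777}{b} = \frac{4987840}{1477202 - -917146} - \frac{34777}{2900749} = \frac{4987840}{1477202 + 917146} - \frac{34777}{2900749} = \frac{4987840}{2394348} - \frac{34777}{2900749} = 4987840 \cdot \frac{1}{2394348} - \frac{34777}{2900749} = \frac{113360}{54417} - \frac{34777}{2900749} = \frac{326936446631}{157850058333}$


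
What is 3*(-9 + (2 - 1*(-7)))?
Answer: 0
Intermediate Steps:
3*(-9 + (2 - 1*(-7))) = 3*(-9 + (2 + 7)) = 3*(-9 + 9) = 3*0 = 0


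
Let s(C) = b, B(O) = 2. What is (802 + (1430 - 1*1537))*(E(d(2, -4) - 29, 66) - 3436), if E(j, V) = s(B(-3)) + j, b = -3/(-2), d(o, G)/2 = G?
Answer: -4825385/2 ≈ -2.4127e+6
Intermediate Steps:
d(o, G) = 2*G
b = 3/2 (b = -3*(-½) = 3/2 ≈ 1.5000)
s(C) = 3/2
E(j, V) = 3/2 + j
(802 + (1430 - 1*1537))*(E(d(2, -4) - 29, 66) - 3436) = (802 + (1430 - 1*1537))*((3/2 + (2*(-4) - 29)) - 3436) = (802 + (1430 - 1537))*((3/2 + (-8 - 29)) - 3436) = (802 - 107)*((3/2 - 37) - 3436) = 695*(-71/2 - 3436) = 695*(-6943/2) = -4825385/2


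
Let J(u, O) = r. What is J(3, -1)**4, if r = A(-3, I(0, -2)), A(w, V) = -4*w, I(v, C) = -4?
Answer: 20736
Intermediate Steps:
r = 12 (r = -4*(-3) = 12)
J(u, O) = 12
J(3, -1)**4 = 12**4 = 20736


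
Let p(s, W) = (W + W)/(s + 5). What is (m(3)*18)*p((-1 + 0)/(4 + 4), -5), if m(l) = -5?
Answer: 2400/13 ≈ 184.62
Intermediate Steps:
p(s, W) = 2*W/(5 + s) (p(s, W) = (2*W)/(5 + s) = 2*W/(5 + s))
(m(3)*18)*p((-1 + 0)/(4 + 4), -5) = (-5*18)*(2*(-5)/(5 + (-1 + 0)/(4 + 4))) = -180*(-5)/(5 - 1/8) = -180*(-5)/39/8 = -180*(-5)*8/39 = -90*(-80/39) = 2400/13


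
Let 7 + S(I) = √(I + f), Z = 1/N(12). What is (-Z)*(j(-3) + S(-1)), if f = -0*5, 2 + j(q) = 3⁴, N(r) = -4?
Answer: 18 + I/4 ≈ 18.0 + 0.25*I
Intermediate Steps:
Z = -¼ (Z = 1/(-4) = -¼ ≈ -0.25000)
j(q) = 79 (j(q) = -2 + 3⁴ = -2 + 81 = 79)
f = 0 (f = -5*0 = 0)
S(I) = -7 + √I (S(I) = -7 + √(I + 0) = -7 + √I)
(-Z)*(j(-3) + S(-1)) = (-1*(-¼))*(79 + (-7 + √(-1))) = (79 + (-7 + I))/4 = (72 + I)/4 = 18 + I/4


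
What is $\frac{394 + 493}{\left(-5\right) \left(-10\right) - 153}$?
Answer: $- \frac{887}{103} \approx -8.6116$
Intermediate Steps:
$\frac{394 + 493}{\left(-5\right) \left(-10\right) - 153} = \frac{887}{50 - 153} = \frac{887}{-103} = 887 \left(- \frac{1}{103}\right) = - \frac{887}{103}$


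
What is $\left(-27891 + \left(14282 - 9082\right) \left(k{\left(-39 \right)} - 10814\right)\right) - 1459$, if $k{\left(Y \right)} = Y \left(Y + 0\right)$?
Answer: $-48352950$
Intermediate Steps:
$k{\left(Y \right)} = Y^{2}$ ($k{\left(Y \right)} = Y Y = Y^{2}$)
$\left(-27891 + \left(14282 - 9082\right) \left(k{\left(-39 \right)} - 10814\right)\right) - 1459 = \left(-27891 + \left(14282 - 9082\right) \left(\left(-39\right)^{2} - 10814\right)\right) - 1459 = \left(-27891 + 5200 \left(1521 - 10814\right)\right) - 1459 = \left(-27891 + 5200 \left(-9293\right)\right) - 1459 = \left(-27891 - 48323600\right) - 1459 = -48351491 - 1459 = -48352950$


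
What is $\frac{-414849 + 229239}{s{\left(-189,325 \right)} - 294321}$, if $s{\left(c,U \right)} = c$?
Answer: $\frac{6187}{9817} \approx 0.63023$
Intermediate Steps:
$\frac{-414849 + 229239}{s{\left(-189,325 \right)} - 294321} = \frac{-414849 + 229239}{-189 - 294321} = - \frac{185610}{-294510} = \left(-185610\right) \left(- \frac{1}{294510}\right) = \frac{6187}{9817}$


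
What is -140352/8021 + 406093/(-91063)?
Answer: -16038146129/730416323 ≈ -21.958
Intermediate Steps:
-140352/8021 + 406093/(-91063) = -140352*1/8021 + 406093*(-1/91063) = -140352/8021 - 406093/91063 = -16038146129/730416323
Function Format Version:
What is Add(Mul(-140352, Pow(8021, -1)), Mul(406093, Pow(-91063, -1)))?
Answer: Rational(-16038146129, 730416323) ≈ -21.958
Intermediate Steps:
Add(Mul(-140352, Pow(8021, -1)), Mul(406093, Pow(-91063, -1))) = Add(Mul(-140352, Rational(1, 8021)), Mul(406093, Rational(-1, 91063))) = Add(Rational(-140352, 8021), Rational(-406093, 91063)) = Rational(-16038146129, 730416323)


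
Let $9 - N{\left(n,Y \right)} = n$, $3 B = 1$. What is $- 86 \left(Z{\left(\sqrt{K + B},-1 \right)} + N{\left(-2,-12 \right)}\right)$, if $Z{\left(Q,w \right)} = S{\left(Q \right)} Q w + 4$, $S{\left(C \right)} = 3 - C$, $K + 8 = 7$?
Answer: $- \frac{3698}{3} + 86 i \sqrt{6} \approx -1232.7 + 210.66 i$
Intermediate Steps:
$B = \frac{1}{3}$ ($B = \frac{1}{3} \cdot 1 = \frac{1}{3} \approx 0.33333$)
$K = -1$ ($K = -8 + 7 = -1$)
$N{\left(n,Y \right)} = 9 - n$
$Z{\left(Q,w \right)} = 4 + Q w \left(3 - Q\right)$ ($Z{\left(Q,w \right)} = \left(3 - Q\right) Q w + 4 = Q \left(3 - Q\right) w + 4 = Q w \left(3 - Q\right) + 4 = 4 + Q w \left(3 - Q\right)$)
$- 86 \left(Z{\left(\sqrt{K + B},-1 \right)} + N{\left(-2,-12 \right)}\right) = - 86 \left(\left(4 - \sqrt{-1 + \frac{1}{3}} \left(-1\right) \left(-3 + \sqrt{-1 + \frac{1}{3}}\right)\right) + \left(9 - -2\right)\right) = - 86 \left(\left(4 - \sqrt{- \frac{2}{3}} \left(-1\right) \left(-3 + \sqrt{- \frac{2}{3}}\right)\right) + \left(9 + 2\right)\right) = - 86 \left(\left(4 - \frac{i \sqrt{6}}{3} \left(-1\right) \left(-3 + \frac{i \sqrt{6}}{3}\right)\right) + 11\right) = - 86 \left(\left(4 + \frac{i \sqrt{6} \left(-3 + \frac{i \sqrt{6}}{3}\right)}{3}\right) + 11\right) = - 86 \left(15 + \frac{i \sqrt{6} \left(-3 + \frac{i \sqrt{6}}{3}\right)}{3}\right) = -1290 - \frac{86 i \sqrt{6} \left(-3 + \frac{i \sqrt{6}}{3}\right)}{3}$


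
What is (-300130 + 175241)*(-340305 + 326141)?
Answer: 1768927796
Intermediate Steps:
(-300130 + 175241)*(-340305 + 326141) = -124889*(-14164) = 1768927796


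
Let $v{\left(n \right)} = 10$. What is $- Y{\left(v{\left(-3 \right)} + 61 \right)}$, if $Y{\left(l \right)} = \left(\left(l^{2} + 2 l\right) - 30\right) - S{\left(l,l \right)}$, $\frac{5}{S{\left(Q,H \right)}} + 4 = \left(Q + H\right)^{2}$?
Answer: $- \frac{20776895}{4032} \approx -5153.0$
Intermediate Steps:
$S{\left(Q,H \right)} = \frac{5}{-4 + \left(H + Q\right)^{2}}$ ($S{\left(Q,H \right)} = \frac{5}{-4 + \left(Q + H\right)^{2}} = \frac{5}{-4 + \left(H + Q\right)^{2}}$)
$Y{\left(l \right)} = -30 + l^{2} - \frac{5}{-4 + 4 l^{2}} + 2 l$ ($Y{\left(l \right)} = \left(\left(l^{2} + 2 l\right) - 30\right) - \frac{5}{-4 + \left(l + l\right)^{2}} = \left(-30 + l^{2} + 2 l\right) - \frac{5}{-4 + \left(2 l\right)^{2}} = \left(-30 + l^{2} + 2 l\right) - \frac{5}{-4 + 4 l^{2}} = -30 + l^{2} - \frac{5}{-4 + 4 l^{2}} + 2 l$)
$- Y{\left(v{\left(-3 \right)} + 61 \right)} = - \frac{- \frac{5}{4} + \left(-1 + \left(10 + 61\right)^{2}\right) \left(-30 + \left(10 + 61\right)^{2} + 2 \left(10 + 61\right)\right)}{-1 + \left(10 + 61\right)^{2}} = - \frac{- \frac{5}{4} + \left(-1 + 71^{2}\right) \left(-30 + 71^{2} + 2 \cdot 71\right)}{-1 + 71^{2}} = - \frac{- \frac{5}{4} + \left(-1 + 5041\right) \left(-30 + 5041 + 142\right)}{-1 + 5041} = - \frac{- \frac{5}{4} + 5040 \cdot 5153}{5040} = - \frac{- \frac{5}{4} + 25971120}{5040} = - \frac{103884475}{5040 \cdot 4} = \left(-1\right) \frac{20776895}{4032} = - \frac{20776895}{4032}$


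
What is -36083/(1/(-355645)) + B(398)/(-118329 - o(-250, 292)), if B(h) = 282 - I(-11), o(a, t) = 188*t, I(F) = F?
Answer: 2222951132725082/173225 ≈ 1.2833e+10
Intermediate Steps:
B(h) = 293 (B(h) = 282 - 1*(-11) = 282 + 11 = 293)
-36083/(1/(-355645)) + B(398)/(-118329 - o(-250, 292)) = -36083/(1/(-355645)) + 293/(-118329 - 188*292) = -36083/(-1/355645) + 293/(-118329 - 1*54896) = -36083*(-355645) + 293/(-118329 - 54896) = 12832738535 + 293/(-173225) = 12832738535 + 293*(-1/173225) = 12832738535 - 293/173225 = 2222951132725082/173225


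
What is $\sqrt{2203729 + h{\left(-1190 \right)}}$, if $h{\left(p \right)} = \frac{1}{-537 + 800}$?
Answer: $\frac{2 \sqrt{38107432866}}{263} \approx 1484.5$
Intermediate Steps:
$h{\left(p \right)} = \frac{1}{263}$
$\sqrt{2203729 + h{\left(-1190 \right)}} = \sqrt{2203729 + \frac{1}{263}} = \sqrt{\frac{579580728}{263}} = \frac{2 \sqrt{38107432866}}{263}$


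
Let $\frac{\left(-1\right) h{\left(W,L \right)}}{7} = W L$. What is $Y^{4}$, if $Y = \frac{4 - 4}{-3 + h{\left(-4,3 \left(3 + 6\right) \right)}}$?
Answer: $0$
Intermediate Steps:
$h{\left(W,L \right)} = - 7 L W$ ($h{\left(W,L \right)} = - 7 W L = - 7 L W$)
$Y = 0$ ($Y = \frac{4 - 4}{-3 - 7 \cdot 3 \left(3 + 6\right) \left(-4\right)} = \frac{0}{-3 - 7 \cdot 3 \cdot 9 \left(-4\right)} = \frac{0}{-3 - 189 \left(-4\right)} = \frac{0}{-3 + 756} = \frac{0}{753} = 0 \cdot \frac{1}{753} = 0$)
$Y^{4} = 0^{4} = 0$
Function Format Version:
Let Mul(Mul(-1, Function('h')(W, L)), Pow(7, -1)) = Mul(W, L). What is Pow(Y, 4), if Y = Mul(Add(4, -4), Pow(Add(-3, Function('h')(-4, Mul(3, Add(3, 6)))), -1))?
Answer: 0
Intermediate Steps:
Function('h')(W, L) = Mul(-7, L, W) (Function('h')(W, L) = Mul(-7, Mul(W, L)) = Mul(-7, Mul(L, W)) = Mul(-7, L, W))
Y = 0 (Y = Mul(Add(4, -4), Pow(Add(-3, Mul(-7, Mul(3, Add(3, 6)), -4)), -1)) = Mul(0, Pow(Add(-3, Mul(-7, Mul(3, 9), -4)), -1)) = Mul(0, Pow(Add(-3, Mul(-7, 27, -4)), -1)) = Mul(0, Pow(Add(-3, 756), -1)) = Mul(0, Pow(753, -1)) = Mul(0, Rational(1, 753)) = 0)
Pow(Y, 4) = Pow(0, 4) = 0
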